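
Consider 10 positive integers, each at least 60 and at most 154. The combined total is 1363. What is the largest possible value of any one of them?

154

Maximizing one value means minimizing the remaining 9.
The other 9 contribute at least 9 × 60 = 540, leaving at most 1363 − 540 = 823.
But each integer is capped at 154, so the maximum is 154.
Achievable: one at 154 and the other 9 totalling 1209, which fits since 9 × 60 ≤ 1209 ≤ 9 × 154.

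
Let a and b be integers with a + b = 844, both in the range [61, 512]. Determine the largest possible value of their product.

For a fixed sum, the product ab is largest when a and b are as close as possible.
Taking a = 422 and b = 422 (both in [61, 512]) gives ab = 178084.

178084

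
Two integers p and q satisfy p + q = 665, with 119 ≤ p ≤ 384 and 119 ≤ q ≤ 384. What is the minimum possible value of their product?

pq = p(665 − p) is concave in p, so over [281, 384] it is minimized at an endpoint.
At the endpoint p = 281, q = 665 − 281 = 384, so pq = 281 × 384 = 107904.

107904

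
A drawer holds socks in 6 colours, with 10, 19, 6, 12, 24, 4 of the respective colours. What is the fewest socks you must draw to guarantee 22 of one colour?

73

In the worst case you take as many as possible of each colour without reaching 22: 10 + 19 + 6 + 12 + 21 + 4 = 72.
The next one must give 22 of some colour, so 72 + 1 = 73.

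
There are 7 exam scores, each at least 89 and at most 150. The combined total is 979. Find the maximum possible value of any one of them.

To make one score as large as possible, make the other 6 as small as possible.
The other 6 contribute at least 6 × 89 = 534, leaving at most 979 − 534 = 445.
But each score is capped at 150, so the maximum is 150.
Achievable: one at 150 and the other 6 totalling 829, which fits since 6 × 89 ≤ 829 ≤ 6 × 150.

150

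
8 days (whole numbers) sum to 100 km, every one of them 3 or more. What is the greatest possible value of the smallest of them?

The 8 values sum to 100, so their minimum is at most ⌊100/8⌋ = 12.
Taking 4 copies of 12 and 4 copies of 13 gives exactly 100, so 12 is attained.

12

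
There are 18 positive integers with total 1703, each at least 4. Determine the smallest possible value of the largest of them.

95

The 18 values sum to 1703, so their maximum is at least ⌈1703/18⌉ = 95.
Taking 7 copies of 94 and 11 copies of 95 gives exactly 1703, so 95 is attained.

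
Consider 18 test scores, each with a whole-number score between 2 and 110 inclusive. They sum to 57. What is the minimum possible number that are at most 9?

16

If only k of them are at most 9, the other 18 − k are at least 10, so the total is at least (18 − k)·10 + k·2.
This is ≤ 57, so (18 − k)·10 + 2k ≤ 57, which gives k ≥ 16.
Exactly 16 works: 16 values at 2 and 2 at 10 total 52; raise one of the low values by 5 (still ≤ 9) to hit 57.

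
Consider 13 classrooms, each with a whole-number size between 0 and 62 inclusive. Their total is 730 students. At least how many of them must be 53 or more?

If only k of them are at least 53, the other 13 − k are at most 52, so the total is at most k·62 + (13 − k)·52.
This must reach 730, so k·62 + (13 − k)·52 ≥ 730, giving k ≥ 6.
Exactly 6 works: 6 values at 62 and 7 at 52 total 736; lower one of the high values by 6 (still ≥ 53) to hit 730.

6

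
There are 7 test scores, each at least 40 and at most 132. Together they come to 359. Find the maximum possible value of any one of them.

Maximizing one value means minimizing the remaining 6.
The other 6 contribute at least 6 × 40 = 240, leaving at most 359 − 240 = 119.
Since 119 ≤ 132, this is achievable: one at 119 and 6 at 40.

119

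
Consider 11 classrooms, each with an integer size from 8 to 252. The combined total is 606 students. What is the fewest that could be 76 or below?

4

If only k of them are at most 76, the other 11 − k are at least 77, so the total is at least (11 − k)·77 + k·8.
This is ≤ 606, so (11 − k)·77 + 8k ≤ 606, which gives k ≥ 4.
Exactly 4 works: 4 values at 8 and 7 at 77 total 571; raise one of the low values by 35 (still ≤ 76) to hit 606.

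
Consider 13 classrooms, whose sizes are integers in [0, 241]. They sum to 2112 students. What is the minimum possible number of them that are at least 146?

Each value short of 146 is at most 145, costing at least 241 − 145 = 96 against the maximum total of 3133.
We can afford to lose at most 3133 − 2112 = 1021, so at most ⌊1021/96⌋ = 10 fall short, and at least 3 are ≥ 146.
Exactly 3 works: 3 values at 241 and 10 at 145 total 2173; lower one of the high values by 61 (still ≥ 146) to hit 2112.

3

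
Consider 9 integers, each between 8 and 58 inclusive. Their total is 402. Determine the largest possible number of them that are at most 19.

3

Each value at 19 or below falls at least 58 − 19 = 39 short of the ceiling 58.
The ceiling total is 9 × 58 = 522, and we need 402, so at most ⌊(522 − 402)/39⌋ = 3 can be that low.
k = 3 is achieved by 3 values at 19 and 6 at 58, total 405; lower one of the 58's by 3 (still > 19) to reach 402.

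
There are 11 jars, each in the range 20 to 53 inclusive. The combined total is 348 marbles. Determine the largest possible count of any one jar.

53

Maximizing one value means minimizing the remaining 10.
The other 10 contribute at least 10 × 20 = 200, leaving at most 348 − 200 = 148.
But each jar is capped at 53, so the maximum is 53.
Achievable: one at 53 and the other 10 totalling 295, which fits since 10 × 20 ≤ 295 ≤ 10 × 53.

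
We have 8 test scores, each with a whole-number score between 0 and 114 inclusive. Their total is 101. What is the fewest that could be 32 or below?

5

Let j be the number exceeding 32. Then the total is ≥ 33·j + 0·(8 − j) = 0 + 33j.
So 33j ≤ 101 and j ≤ 3; hence at least 8 − 3 = 5 are ≤ 32.
Exactly 5 works: 5 values at 0 and 3 at 33 total 99; raise one of the low values by 2 (still ≤ 32) to hit 101.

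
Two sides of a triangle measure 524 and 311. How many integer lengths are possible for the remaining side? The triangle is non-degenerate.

The triangle inequality gives |524 − 311| < c < 524 + 311, i.e. 213 < c < 835.
So c can be any integer from 214 to 834: 621 values.

621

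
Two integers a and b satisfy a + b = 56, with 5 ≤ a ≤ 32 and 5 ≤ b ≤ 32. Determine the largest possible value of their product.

For a fixed sum, the product ab is largest when a and b are as close as possible.
Taking a = 28 and b = 28 (both in [5, 32]) gives ab = 784.

784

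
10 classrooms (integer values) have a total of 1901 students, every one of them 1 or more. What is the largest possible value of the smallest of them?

190

The average is 1901/10 < 191, so some value is ≤ 190.
Equality holds with 9 values of 190 and 1 value of 191.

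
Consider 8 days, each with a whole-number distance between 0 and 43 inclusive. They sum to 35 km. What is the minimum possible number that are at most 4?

1

If only k of them are at most 4, the other 8 − k are at least 5, so the total is at least (8 − k)·5 + k·0.
This is ≤ 35, so (8 − k)·5 + 0k ≤ 35, which gives k ≥ 1.
Exactly 1 works: 1 value at 0 and 7 at 5 total 35.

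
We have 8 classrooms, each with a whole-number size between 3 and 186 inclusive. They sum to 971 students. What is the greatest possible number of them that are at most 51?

Each value at 51 or below falls at least 186 − 51 = 135 short of the ceiling 186.
The ceiling total is 8 × 186 = 1488, and we need 971, so at most ⌊(1488 − 971)/135⌋ = 3 can be that low.
k = 3 is achieved by 3 values at 51 and 5 at 186, total 1083; lower one of the 186's by 112 (still > 51) to reach 971.

3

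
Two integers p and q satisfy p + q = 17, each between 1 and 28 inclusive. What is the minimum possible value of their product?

Since p + q is fixed, pushing one of them to its bound minimizes the product.
At the endpoint p = 1, q = 17 − 1 = 16, so pq = 1 × 16 = 16.

16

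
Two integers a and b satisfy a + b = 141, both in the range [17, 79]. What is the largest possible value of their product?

4970

With a + b fixed, ab peaks when the two are closest together.
Taking a = 70 and b = 71 (both in [17, 79]) gives ab = 4970.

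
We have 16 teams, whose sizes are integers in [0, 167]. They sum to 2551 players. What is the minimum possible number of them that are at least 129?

13

Each value short of 129 is at most 128, costing at least 167 − 128 = 39 against the maximum total of 2672.
We can afford to lose at most 2672 − 2551 = 121, so at most ⌊121/39⌋ = 3 fall short, and at least 13 are ≥ 129.
Exactly 13 works: 13 values at 167 and 3 at 128 total 2555; lower one of the high values by 4 (still ≥ 129) to hit 2551.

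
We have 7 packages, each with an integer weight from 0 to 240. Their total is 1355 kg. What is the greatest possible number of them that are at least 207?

With k values at 207 or above and the rest at least 0, the sum is at least 0 + 207k.
Since the sum is 1355, we need 207k ≤ 1355, i.e. k ≤ 6.
k = 6 is achieved by 6 values at 207 and 1 at 0, total 1242; add 113 to one value (staying below 207) to reach 1355.

6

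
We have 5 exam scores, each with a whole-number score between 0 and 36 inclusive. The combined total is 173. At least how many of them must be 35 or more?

2

Each value short of 35 is at most 34, costing at least 36 − 34 = 2 against the maximum total of 180.
We can afford to lose at most 180 − 173 = 7, so at most ⌊7/2⌋ = 3 fall short, and at least 2 are ≥ 35.
Exactly 2 works: 2 values at 36 and 3 at 34 total 174; lower one of the high values by 1 (still ≥ 35) to hit 173.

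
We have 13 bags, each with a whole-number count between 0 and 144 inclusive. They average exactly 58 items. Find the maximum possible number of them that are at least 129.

5

The total is 13 × 58 = 754.
With k values at 129 or above and the rest at least 0, the sum is at least 0 + 129k.
Since the sum is 754, we need 129k ≤ 754, i.e. k ≤ 5.
k = 5 is achieved by 5 values at 129 and 8 at 0, total 645; add 109 to one value (staying below 129) to reach 754.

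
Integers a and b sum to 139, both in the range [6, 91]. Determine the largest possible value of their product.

For a fixed sum, the product ab is largest when a and b are as close as possible.
Taking a = 69 and b = 70 (both in [6, 91]) gives ab = 4830.

4830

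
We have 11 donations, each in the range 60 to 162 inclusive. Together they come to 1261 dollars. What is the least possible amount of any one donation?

To make one donation as small as possible, make the other 10 as large as possible.
The other 10 can take up 10 × 162 = 1620 ≥ 1261 − 60, so one donation can sit at its floor of 60.
Achievable: one at 60 and the other 10 totalling 1201, which fits since 10 × 60 ≤ 1201 ≤ 10 × 162.

60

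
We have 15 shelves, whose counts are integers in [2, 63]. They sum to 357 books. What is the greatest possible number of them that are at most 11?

11

Each value at 11 or below falls at least 63 − 11 = 52 short of the ceiling 63.
The ceiling total is 15 × 63 = 945, and we need 357, so at most ⌊(945 − 357)/52⌋ = 11 can be that low.
k = 11 is achieved by 11 values at 11 and 4 at 63, total 373; lower one of the 63's by 16 (still > 11) to reach 357.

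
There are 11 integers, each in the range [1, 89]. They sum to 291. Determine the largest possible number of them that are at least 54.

Suppose k of them are at least 54. Those contribute at least 54 each and the other 11 − k at least 1 each.
So the total is at least 54k + 1(11 − k) = 11 + 53k. This must be ≤ 291, giving k ≤ 5.
k = 5 is achieved by 5 values at 54 and 6 at 1, total 276; add 15 to one value (staying below 54) to reach 291.

5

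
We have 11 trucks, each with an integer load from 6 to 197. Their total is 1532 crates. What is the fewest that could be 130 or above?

Each value short of 130 is at most 129, costing at least 197 − 129 = 68 against the maximum total of 2167.
We can afford to lose at most 2167 − 1532 = 635, so at most ⌊635/68⌋ = 9 fall short, and at least 2 are ≥ 130.
Exactly 2 works: 2 values at 197 and 9 at 129 total 1555; lower one of the high values by 23 (still ≥ 130) to hit 1532.

2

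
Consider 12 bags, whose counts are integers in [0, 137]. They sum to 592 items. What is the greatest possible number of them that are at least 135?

4

With k values at 135 or above and the rest at least 0, the sum is at least 0 + 135k.
Since the sum is 592, we need 135k ≤ 592, i.e. k ≤ 4.
k = 4 is achieved by 4 values at 135 and 8 at 0, total 540; add 52 to one value (staying below 135) to reach 592.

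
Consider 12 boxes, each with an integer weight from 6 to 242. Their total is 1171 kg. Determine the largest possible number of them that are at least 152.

If k of the values are ≥ 152, the total is ≥ 152k + 6(12 − k).
Setting 152k + 6(12 − k) ≤ 1171 gives 146k ≤ 1099, so k ≤ 7.
k = 7 is achieved by 7 values at 152 and 5 at 6, total 1094; add 77 to one value (staying below 152) to reach 1171.

7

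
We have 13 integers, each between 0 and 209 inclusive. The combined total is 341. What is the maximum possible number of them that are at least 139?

2

If k of the values are ≥ 139, the total is ≥ 139k + 0(13 − k).
Setting 139k + 0(13 − k) ≤ 341 gives 139k ≤ 341, so k ≤ 2.
k = 2 is achieved by 2 values at 139 and 11 at 0, total 278; add 63 to one value (staying below 139) to reach 341.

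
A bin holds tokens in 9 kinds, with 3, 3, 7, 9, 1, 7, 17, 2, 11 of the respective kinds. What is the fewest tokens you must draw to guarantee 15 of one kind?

In the worst case you take as many as possible of each kind without reaching 15: 3 + 3 + 7 + 9 + 1 + 7 + 14 + 2 + 11 = 57.
The next one must give 15 of some kind, so 57 + 1 = 58.

58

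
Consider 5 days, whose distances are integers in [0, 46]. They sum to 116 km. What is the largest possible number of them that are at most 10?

3

Suppose k of them are at most 10. Those contribute at most 10 each and the rest at most 46 each.
So the total is at most 10k + 46(5 − k) = 230 − 36k. This must still be ≥ 116, so k ≤ 3.
k = 3 is achieved by 3 values at 10 and 2 at 46, total 122; lower one of the 46's by 6 (still > 10) to reach 116.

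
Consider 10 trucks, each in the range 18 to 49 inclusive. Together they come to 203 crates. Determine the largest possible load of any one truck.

41

To make one truck as large as possible, make the other 9 as small as possible.
The other 9 contribute at least 9 × 18 = 162, leaving at most 203 − 162 = 41.
Since 41 ≤ 49, this is achievable: one at 41 and 9 at 18.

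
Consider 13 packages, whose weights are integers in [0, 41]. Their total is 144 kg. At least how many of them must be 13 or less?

If only k of them are at most 13, the other 13 − k are at least 14, so the total is at least (13 − k)·14 + k·0.
This is ≤ 144, so (13 − k)·14 + 0k ≤ 144, which gives k ≥ 3.
Exactly 3 works: 3 values at 0 and 10 at 14 total 140; raise one of the low values by 4 (still ≤ 13) to hit 144.

3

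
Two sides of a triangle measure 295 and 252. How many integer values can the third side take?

503

The triangle inequality gives |295 − 252| < c < 295 + 252, i.e. 43 < c < 547.
So c can be any integer from 44 to 546: 503 values.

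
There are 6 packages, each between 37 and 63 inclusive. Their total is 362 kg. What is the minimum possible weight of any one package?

Minimizing one value means maximizing the remaining 5.
The other 5 contribute at most 5 × 63 = 315, leaving at least 362 − 315 = 47.
Since 47 ≥ 37, this is achievable: one at 47 and 5 at 63.

47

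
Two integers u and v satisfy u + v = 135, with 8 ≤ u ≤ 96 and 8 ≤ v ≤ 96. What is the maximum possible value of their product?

4556

For a fixed sum, the product uv is largest when u and v are as close as possible.
Taking u = 67 and v = 68 (both in [8, 96]) gives uv = 4556.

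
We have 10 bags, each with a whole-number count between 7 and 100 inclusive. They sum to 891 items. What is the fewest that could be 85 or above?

4

Each value short of 85 is at most 84, costing at least 100 − 84 = 16 against the maximum total of 1000.
We can afford to lose at most 1000 − 891 = 109, so at most ⌊109/16⌋ = 6 fall short, and at least 4 are ≥ 85.
Exactly 4 works: 4 values at 100 and 6 at 84 total 904; lower one of the high values by 13 (still ≥ 85) to hit 891.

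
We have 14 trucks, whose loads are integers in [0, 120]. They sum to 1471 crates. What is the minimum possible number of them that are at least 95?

Each value short of 95 is at most 94, costing at least 120 − 94 = 26 against the maximum total of 1680.
We can afford to lose at most 1680 − 1471 = 209, so at most ⌊209/26⌋ = 8 fall short, and at least 6 are ≥ 95.
Exactly 6 works: 6 values at 120 and 8 at 94 total 1472; lower one of the high values by 1 (still ≥ 95) to hit 1471.

6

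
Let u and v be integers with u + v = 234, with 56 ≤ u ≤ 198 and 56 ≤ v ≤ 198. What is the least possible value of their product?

Since u + v is fixed, pushing one of them to its bound minimizes the product.
At the endpoint u = 56, v = 234 − 56 = 178, so uv = 56 × 178 = 9968.

9968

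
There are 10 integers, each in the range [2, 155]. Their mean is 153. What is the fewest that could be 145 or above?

9

The total is 10 × 153 = 1530.
Suppose at most 10 − j of them reach 145; then j values are ≤ 144 and the rest ≤ 155.
The total is then ≤ 144·j + 155·(10 − j) = 1550 − 11j. For this to be ≥ 1530 we need j ≤ 1, so at least 10 − 1 = 9 must reach 145.
Exactly 9 works: 9 values at 155 and 1 at 144 total 1539; lower one of the high values by 9 (still ≥ 145) to hit 1530.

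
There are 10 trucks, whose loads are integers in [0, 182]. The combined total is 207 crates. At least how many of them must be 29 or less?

4

Each value above 29 is at least 30, contributing at least 30 − 0 = 30 above the floor 0.
The sum exceeds the floor total 0 by 207, so at most ⌊207/30⌋ = 6 exceed 29, and at least 4 are ≤ 29.
Exactly 4 works: 4 values at 0 and 6 at 30 total 180; raise one of the low values by 27 (still ≤ 29) to hit 207.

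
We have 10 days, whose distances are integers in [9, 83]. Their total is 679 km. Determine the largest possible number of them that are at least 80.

If k of the values are ≥ 80, the total is ≥ 80k + 9(10 − k).
Setting 80k + 9(10 − k) ≤ 679 gives 71k ≤ 589, so k ≤ 8.
k = 8 is achieved by 8 values at 80 and 2 at 9, total 658; add 21 to one value (staying below 80) to reach 679.

8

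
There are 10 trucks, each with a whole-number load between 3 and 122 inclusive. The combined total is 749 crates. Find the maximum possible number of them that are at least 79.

9

With k values at 79 or above and the rest at least 3, the sum is at least 30 + 76k.
Since the sum is 749, we need 76k ≤ 719, i.e. k ≤ 9.
k = 9 is achieved by 9 values at 79 and 1 at 3, total 714; add 35 to one value (staying below 79) to reach 749.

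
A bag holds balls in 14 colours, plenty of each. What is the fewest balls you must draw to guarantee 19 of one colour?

253

In the worst case you draw 18 of each of the 14 colours: 14 × 18 = 252.
One more forces 19 of some colour, so 252 + 1 = 253.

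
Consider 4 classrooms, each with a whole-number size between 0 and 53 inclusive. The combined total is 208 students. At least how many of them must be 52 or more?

Each value short of 52 is at most 51, costing at least 53 − 51 = 2 against the maximum total of 212.
We can afford to lose at most 212 − 208 = 4, so at most ⌊4/2⌋ = 2 fall short, and at least 2 are ≥ 52.
Exactly 2 works: 2 values at 53 and 2 at 51 total 208.

2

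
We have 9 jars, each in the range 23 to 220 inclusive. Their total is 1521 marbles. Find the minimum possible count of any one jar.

23

To make one jar as small as possible, make the other 8 as large as possible.
The other 8 can take up 8 × 220 = 1760 ≥ 1521 − 23, so one jar can sit at its floor of 23.
Achievable: one at 23 and the other 8 totalling 1498, which fits since 8 × 23 ≤ 1498 ≤ 8 × 220.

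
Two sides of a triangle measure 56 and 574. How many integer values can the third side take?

The triangle inequality gives |56 − 574| < c < 56 + 574, i.e. 518 < c < 630.
So c can be any integer from 519 to 629: 111 values.

111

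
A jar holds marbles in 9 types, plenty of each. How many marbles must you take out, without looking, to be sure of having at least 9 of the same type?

73

You could draw 8 of every type without reaching 9 of any — 72 in all.
One more forces 9 of some type, so 72 + 1 = 73.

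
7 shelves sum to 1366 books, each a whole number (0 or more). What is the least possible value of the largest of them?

196

If every one of the 7 were at most 195, the total would be at most 7 × 195 = 1365 < 1366.
Equality holds with 1 value of 196 and 6 values of 195.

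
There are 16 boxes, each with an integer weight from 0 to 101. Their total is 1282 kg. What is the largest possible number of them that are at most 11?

Each value at 11 or below falls at least 101 − 11 = 90 short of the ceiling 101.
The ceiling total is 16 × 101 = 1616, and we need 1282, so at most ⌊(1616 − 1282)/90⌋ = 3 can be that low.
k = 3 is achieved by 3 values at 11 and 13 at 101, total 1346; lower one of the 101's by 64 (still > 11) to reach 1282.

3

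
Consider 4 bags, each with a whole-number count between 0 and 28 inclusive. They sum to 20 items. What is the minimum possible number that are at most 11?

Each value above 11 is at least 12, contributing at least 12 − 0 = 12 above the floor 0.
The sum exceeds the floor total 0 by 20, so at most ⌊20/12⌋ = 1 exceed 11, and at least 3 are ≤ 11.
Exactly 3 works: 3 values at 0 and 1 at 12 total 12; raise one of the low values by 8 (still ≤ 11) to hit 20.

3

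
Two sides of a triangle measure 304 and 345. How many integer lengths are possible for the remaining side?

The triangle inequality gives |304 − 345| < c < 304 + 345, i.e. 41 < c < 649.
So c can be any integer from 42 to 648: 607 values.

607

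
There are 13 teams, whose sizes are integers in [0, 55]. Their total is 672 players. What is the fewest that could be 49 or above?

Suppose at most 13 − j of them reach 49; then j values are ≤ 48 and the rest ≤ 55.
The total is then ≤ 48·j + 55·(13 − j) = 715 − 7j. For this to be ≥ 672 we need j ≤ 6, so at least 13 − 6 = 7 must reach 49.
Exactly 7 works: 7 values at 55 and 6 at 48 total 673; lower one of the high values by 1 (still ≥ 49) to hit 672.

7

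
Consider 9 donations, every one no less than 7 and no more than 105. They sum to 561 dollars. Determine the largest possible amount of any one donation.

Maximizing one value means minimizing the remaining 8.
The other 8 contribute at least 8 × 7 = 56, leaving at most 561 − 56 = 505.
But each donation is capped at 105, so the maximum is 105.
Achievable: one at 105 and the other 8 totalling 456, which fits since 8 × 7 ≤ 456 ≤ 8 × 105.

105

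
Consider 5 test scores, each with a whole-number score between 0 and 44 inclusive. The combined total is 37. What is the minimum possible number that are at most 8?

If only k of them are at most 8, the other 5 − k are at least 9, so the total is at least (5 − k)·9 + k·0.
This is ≤ 37, so (5 − k)·9 + 0k ≤ 37, which gives k ≥ 1.
Exactly 1 works: 1 value at 0 and 4 at 9 total 36; raise one of the low values by 1 (still ≤ 8) to hit 37.

1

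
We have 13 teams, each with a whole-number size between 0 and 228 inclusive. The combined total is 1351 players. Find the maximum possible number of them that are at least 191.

With k values at 191 or above and the rest at least 0, the sum is at least 0 + 191k.
Since the sum is 1351, we need 191k ≤ 1351, i.e. k ≤ 7.
k = 7 is achieved by 7 values at 191 and 6 at 0, total 1337; add 14 to one value (staying below 191) to reach 1351.

7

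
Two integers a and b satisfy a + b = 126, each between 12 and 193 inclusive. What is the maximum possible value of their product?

For a fixed sum, the product ab is largest when a and b are as close as possible.
Taking a = 63 and b = 63 (both in [12, 193]) gives ab = 3969.

3969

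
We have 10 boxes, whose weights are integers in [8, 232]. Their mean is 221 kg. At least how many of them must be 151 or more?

The total is 10 × 221 = 2210.
Each value short of 151 is at most 150, costing at least 232 − 150 = 82 against the maximum total of 2320.
We can afford to lose at most 2320 − 2210 = 110, so at most ⌊110/82⌋ = 1 fall short, and at least 9 are ≥ 151.
Exactly 9 works: 9 values at 232 and 1 at 150 total 2238; lower one of the high values by 28 (still ≥ 151) to hit 2210.

9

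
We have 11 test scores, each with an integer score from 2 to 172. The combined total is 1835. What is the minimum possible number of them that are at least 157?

8

Each value short of 157 is at most 156, costing at least 172 − 156 = 16 against the maximum total of 1892.
We can afford to lose at most 1892 − 1835 = 57, so at most ⌊57/16⌋ = 3 fall short, and at least 8 are ≥ 157.
Exactly 8 works: 8 values at 172 and 3 at 156 total 1844; lower one of the high values by 9 (still ≥ 157) to hit 1835.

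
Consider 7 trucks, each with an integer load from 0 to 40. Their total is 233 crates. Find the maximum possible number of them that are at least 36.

Suppose k of them are at least 36. Those contribute at least 36 each and the other 7 − k at least 0 each.
So the total is at least 36k + 0(7 − k) = 0 + 36k. This must be ≤ 233, giving k ≤ 6.
k = 6 is achieved by 6 values at 36 and 1 at 0, total 216; add 17 to one value (staying below 36) to reach 233.

6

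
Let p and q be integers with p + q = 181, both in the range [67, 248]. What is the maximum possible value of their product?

With p + q fixed, pq peaks when the two are closest together.
Taking p = 90 and q = 91 (both in [67, 248]) gives pq = 8190.

8190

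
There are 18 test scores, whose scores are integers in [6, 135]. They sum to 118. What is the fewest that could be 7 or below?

13

If only k of them are at most 7, the other 18 − k are at least 8, so the total is at least (18 − k)·8 + k·6.
This is ≤ 118, so (18 − k)·8 + 6k ≤ 118, which gives k ≥ 13.
Exactly 13 works: 13 values at 6 and 5 at 8 total 118.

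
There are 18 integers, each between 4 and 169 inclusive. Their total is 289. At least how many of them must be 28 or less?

10

Let j be the number exceeding 28. Then the total is ≥ 29·j + 4·(18 − j) = 72 + 25j.
So 25j ≤ 217 and j ≤ 8; hence at least 18 − 8 = 10 are ≤ 28.
Exactly 10 works: 10 values at 4 and 8 at 29 total 272; raise one of the low values by 17 (still ≤ 28) to hit 289.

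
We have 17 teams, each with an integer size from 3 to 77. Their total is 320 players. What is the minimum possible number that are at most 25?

6

Let j be the number exceeding 25. Then the total is ≥ 26·j + 3·(17 − j) = 51 + 23j.
So 23j ≤ 269 and j ≤ 11; hence at least 17 − 11 = 6 are ≤ 25.
Exactly 6 works: 6 values at 3 and 11 at 26 total 304; raise one of the low values by 16 (still ≤ 25) to hit 320.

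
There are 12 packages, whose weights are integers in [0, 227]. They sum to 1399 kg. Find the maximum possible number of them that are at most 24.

6

Each value at 24 or below falls at least 227 − 24 = 203 short of the ceiling 227.
The ceiling total is 12 × 227 = 2724, and we need 1399, so at most ⌊(2724 − 1399)/203⌋ = 6 can be that low.
k = 6 is achieved by 6 values at 24 and 6 at 227, total 1506; lower one of the 227's by 107 (still > 24) to reach 1399.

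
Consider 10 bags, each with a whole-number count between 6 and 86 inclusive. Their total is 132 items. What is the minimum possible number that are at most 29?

7

Each value above 29 is at least 30, contributing at least 30 − 6 = 24 above the floor 6.
The sum exceeds the floor total 60 by 72, so at most ⌊72/24⌋ = 3 exceed 29, and at least 7 are ≤ 29.
Exactly 7 works: 7 values at 6 and 3 at 30 total 132.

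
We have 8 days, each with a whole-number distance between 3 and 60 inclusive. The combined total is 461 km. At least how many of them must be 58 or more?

Suppose at most 8 − j of them reach 58; then j values are ≤ 57 and the rest ≤ 60.
The total is then ≤ 57·j + 60·(8 − j) = 480 − 3j. For this to be ≥ 461 we need j ≤ 6, so at least 8 − 6 = 2 must reach 58.
Exactly 2 works: 2 values at 60 and 6 at 57 total 462; lower one of the high values by 1 (still ≥ 58) to hit 461.

2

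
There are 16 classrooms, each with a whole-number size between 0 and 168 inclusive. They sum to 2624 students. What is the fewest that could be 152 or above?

If only k of them are at least 152, the other 16 − k are at most 151, so the total is at most k·168 + (16 − k)·151.
This must reach 2624, so k·168 + (16 − k)·151 ≥ 2624, giving k ≥ 13.
Exactly 13 works: 13 values at 168 and 3 at 151 total 2637; lower one of the high values by 13 (still ≥ 152) to hit 2624.

13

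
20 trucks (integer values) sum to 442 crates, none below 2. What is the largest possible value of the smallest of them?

If every one of the 20 were at least 23, the total would be at least 20 × 23 = 460 > 442.
Achievable: 18 of them at 22 and 2 at 23 total 442.

22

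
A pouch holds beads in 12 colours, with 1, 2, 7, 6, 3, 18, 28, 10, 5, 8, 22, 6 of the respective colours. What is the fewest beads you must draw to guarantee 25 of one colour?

In the worst case you take as many as possible of each colour without reaching 25: 1 + 2 + 7 + 6 + 3 + 18 + 24 + 10 + 5 + 8 + 22 + 6 = 112.
The next one must give 25 of some colour, so 112 + 1 = 113.

113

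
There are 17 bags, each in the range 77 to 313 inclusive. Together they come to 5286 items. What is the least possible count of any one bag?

278

To make one bag as small as possible, make the other 16 as large as possible.
The other 16 contribute at most 16 × 313 = 5008, leaving at least 5286 − 5008 = 278.
Since 278 ≥ 77, this is achievable: one at 278 and 16 at 313.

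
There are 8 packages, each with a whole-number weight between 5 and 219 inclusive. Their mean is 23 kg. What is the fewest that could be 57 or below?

6

The total is 8 × 23 = 184.
Let j be the number exceeding 57. Then the total is ≥ 58·j + 5·(8 − j) = 40 + 53j.
So 53j ≤ 144 and j ≤ 2; hence at least 8 − 2 = 6 are ≤ 57.
Exactly 6 works: 6 values at 5 and 2 at 58 total 146; raise one of the low values by 38 (still ≤ 57) to hit 184.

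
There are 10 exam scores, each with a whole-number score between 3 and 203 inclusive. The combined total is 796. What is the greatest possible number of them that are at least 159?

4

With k values at 159 or above and the rest at least 3, the sum is at least 30 + 156k.
Since the sum is 796, we need 156k ≤ 766, i.e. k ≤ 4.
k = 4 is achieved by 4 values at 159 and 6 at 3, total 654; add 142 to one value (staying below 159) to reach 796.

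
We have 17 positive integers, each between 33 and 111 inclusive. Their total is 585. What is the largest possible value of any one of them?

57

To make one integer as large as possible, make the other 16 as small as possible.
The other 16 contribute at least 16 × 33 = 528, leaving at most 585 − 528 = 57.
Since 57 ≤ 111, this is achievable: one at 57 and 16 at 33.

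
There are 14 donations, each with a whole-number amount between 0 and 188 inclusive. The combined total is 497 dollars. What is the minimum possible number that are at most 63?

7

If only k of them are at most 63, the other 14 − k are at least 64, so the total is at least (14 − k)·64 + k·0.
This is ≤ 497, so (14 − k)·64 + 0k ≤ 497, which gives k ≥ 7.
Exactly 7 works: 7 values at 0 and 7 at 64 total 448; raise one of the low values by 49 (still ≤ 63) to hit 497.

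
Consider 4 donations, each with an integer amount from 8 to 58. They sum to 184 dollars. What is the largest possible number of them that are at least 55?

3

If k of the values are ≥ 55, the total is ≥ 55k + 8(4 − k).
Setting 55k + 8(4 − k) ≤ 184 gives 47k ≤ 152, so k ≤ 3.
k = 3 is achieved by 3 values at 55 and 1 at 8, total 173; add 11 to one value (staying below 55) to reach 184.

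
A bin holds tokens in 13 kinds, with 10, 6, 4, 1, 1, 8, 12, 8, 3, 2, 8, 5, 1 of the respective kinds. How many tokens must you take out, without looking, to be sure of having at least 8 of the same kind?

59

In the worst case you take as many as possible of each kind without reaching 8: 7 + 6 + 4 + 1 + 1 + 7 + 7 + 7 + 3 + 2 + 7 + 5 + 1 = 58.
The next one must give 8 of some kind, so 58 + 1 = 59.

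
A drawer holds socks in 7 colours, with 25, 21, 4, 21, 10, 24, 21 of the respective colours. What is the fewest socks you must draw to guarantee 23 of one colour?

In the worst case you take as many as possible of each colour without reaching 23: 22 + 21 + 4 + 21 + 10 + 22 + 21 = 121.
The next one must give 23 of some colour, so 121 + 1 = 122.

122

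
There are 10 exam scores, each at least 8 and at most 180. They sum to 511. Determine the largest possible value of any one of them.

180

Maximizing one value means minimizing the remaining 9.
The other 9 contribute at least 9 × 8 = 72, leaving at most 511 − 72 = 439.
But each score is capped at 180, so the maximum is 180.
Achievable: one at 180 and the other 9 totalling 331, which fits since 9 × 8 ≤ 331 ≤ 9 × 180.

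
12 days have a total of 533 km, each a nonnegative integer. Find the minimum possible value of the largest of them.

45

The 12 values sum to 533, so their maximum is at least ⌈533/12⌉ = 45.
Equality holds with 5 values of 45 and 7 values of 44.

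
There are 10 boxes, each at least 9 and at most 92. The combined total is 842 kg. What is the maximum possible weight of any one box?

Maximizing one value means minimizing the remaining 9.
The other 9 contribute at least 9 × 9 = 81, leaving at most 842 − 81 = 761.
But each box is capped at 92, so the maximum is 92.
Achievable: one at 92 and the other 9 totalling 750, which fits since 9 × 9 ≤ 750 ≤ 9 × 92.

92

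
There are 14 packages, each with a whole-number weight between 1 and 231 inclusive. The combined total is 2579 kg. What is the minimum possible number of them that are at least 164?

Suppose at most 14 − j of them reach 164; then j values are ≤ 163 and the rest ≤ 231.
The total is then ≤ 163·j + 231·(14 − j) = 3234 − 68j. For this to be ≥ 2579 we need j ≤ 9, so at least 14 − 9 = 5 must reach 164.
Exactly 5 works: 5 values at 231 and 9 at 163 total 2622; lower one of the high values by 43 (still ≥ 164) to hit 2579.

5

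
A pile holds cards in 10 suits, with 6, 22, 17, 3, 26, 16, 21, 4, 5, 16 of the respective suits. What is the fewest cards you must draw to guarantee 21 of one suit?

128

In the worst case you take as many as possible of each suit without reaching 21: 6 + 20 + 17 + 3 + 20 + 16 + 20 + 4 + 5 + 16 = 127.
The next one must give 21 of some suit, so 127 + 1 = 128.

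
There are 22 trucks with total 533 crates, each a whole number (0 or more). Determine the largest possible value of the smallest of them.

The average is 533/22 < 25, so some value is ≤ 24.
Taking 17 copies of 24 and 5 copies of 25 gives exactly 533, so 24 is attained.

24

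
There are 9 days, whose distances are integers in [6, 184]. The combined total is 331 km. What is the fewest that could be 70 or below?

Let j be the number exceeding 70. Then the total is ≥ 71·j + 6·(9 − j) = 54 + 65j.
So 65j ≤ 277 and j ≤ 4; hence at least 9 − 4 = 5 are ≤ 70.
Exactly 5 works: 5 values at 6 and 4 at 71 total 314; raise one of the low values by 17 (still ≤ 70) to hit 331.

5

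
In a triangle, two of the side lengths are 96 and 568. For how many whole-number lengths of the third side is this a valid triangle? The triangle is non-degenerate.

191

The triangle inequality gives |96 − 568| < c < 96 + 568, i.e. 472 < c < 664.
So c can be any integer from 473 to 663: 191 values.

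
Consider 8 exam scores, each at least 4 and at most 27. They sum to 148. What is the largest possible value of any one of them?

27

To make one score as large as possible, make the other 7 as small as possible.
The other 7 contribute at least 7 × 4 = 28, leaving at most 148 − 28 = 120.
But each score is capped at 27, so the maximum is 27.
Achievable: one at 27 and the other 7 totalling 121, which fits since 7 × 4 ≤ 121 ≤ 7 × 27.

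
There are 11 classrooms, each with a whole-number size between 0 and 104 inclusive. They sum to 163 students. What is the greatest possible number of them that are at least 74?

With k values at 74 or above and the rest at least 0, the sum is at least 0 + 74k.
Since the sum is 163, we need 74k ≤ 163, i.e. k ≤ 2.
k = 2 is achieved by 2 values at 74 and 9 at 0, total 148; add 15 to one value (staying below 74) to reach 163.

2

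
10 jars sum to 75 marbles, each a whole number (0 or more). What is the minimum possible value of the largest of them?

8

The 10 values sum to 75, so their maximum is at least ⌈75/10⌉ = 8.
Achievable: 5 of them at 8 and 5 at 7 total 75.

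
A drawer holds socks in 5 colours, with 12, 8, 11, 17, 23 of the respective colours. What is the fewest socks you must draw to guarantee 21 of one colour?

69

In the worst case you take as many as possible of each colour without reaching 21: 12 + 8 + 11 + 17 + 20 = 68.
The next one must give 21 of some colour, so 68 + 1 = 69.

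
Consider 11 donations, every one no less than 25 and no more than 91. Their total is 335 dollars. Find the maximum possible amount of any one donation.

To make one donation as large as possible, make the other 10 as small as possible.
The other 10 contribute at least 10 × 25 = 250, leaving at most 335 − 250 = 85.
Since 85 ≤ 91, this is achievable: one at 85 and 10 at 25.

85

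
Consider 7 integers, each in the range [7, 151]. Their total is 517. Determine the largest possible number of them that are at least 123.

4

With k values at 123 or above and the rest at least 7, the sum is at least 49 + 116k.
Since the sum is 517, we need 116k ≤ 468, i.e. k ≤ 4.
k = 4 is achieved by 4 values at 123 and 3 at 7, total 513; add 4 to one value (staying below 123) to reach 517.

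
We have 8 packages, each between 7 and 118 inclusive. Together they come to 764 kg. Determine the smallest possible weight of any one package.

Minimizing one value means maximizing the remaining 7.
The other 7 can take up 7 × 118 = 826 ≥ 764 − 7, so one package can sit at its floor of 7.
Achievable: one at 7 and the other 7 totalling 757, which fits since 7 × 7 ≤ 757 ≤ 7 × 118.

7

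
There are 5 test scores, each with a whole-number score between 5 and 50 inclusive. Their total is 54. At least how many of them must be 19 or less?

4

Let j be the number exceeding 19. Then the total is ≥ 20·j + 5·(5 − j) = 25 + 15j.
So 15j ≤ 29 and j ≤ 1; hence at least 5 − 1 = 4 are ≤ 19.
Exactly 4 works: 4 values at 5 and 1 at 20 total 40; raise one of the low values by 14 (still ≤ 19) to hit 54.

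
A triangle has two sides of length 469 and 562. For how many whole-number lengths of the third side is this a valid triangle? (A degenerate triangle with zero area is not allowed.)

The triangle inequality gives |469 − 562| < c < 469 + 562, i.e. 93 < c < 1031.
So c can be any integer from 94 to 1030: 937 values.

937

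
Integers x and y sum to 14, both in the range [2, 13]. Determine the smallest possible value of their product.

24

For a fixed sum, xy is smallest when x and y are as far apart as possible.
At the endpoint x = 2, y = 14 − 2 = 12, so xy = 2 × 12 = 24.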